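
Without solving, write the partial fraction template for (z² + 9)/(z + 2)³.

Repeated linear factor (power 3): A/(z + 2) + B/(z + 2)² + C/(z + 2)³


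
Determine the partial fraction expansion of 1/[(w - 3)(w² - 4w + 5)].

Cover-up at w = 3: α = 1/(3² - 4·3 + 5) = 1/2. Then β = -α = -1/2, γ = -α·(-4 + 3) = 1/2
Result: (1/2)/(w - 3) - ((1/2)w - 1/2)/(w² - 4w + 5)


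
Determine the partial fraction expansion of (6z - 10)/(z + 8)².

(6z - 10) = P(z + 8) + Q. At z = -8: Q = 6·(-8) - 10 = -58. Coeff of z: P = 6
Result: 6/(z + 8) - 58/(z + 8)²


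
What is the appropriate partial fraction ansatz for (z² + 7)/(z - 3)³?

Repeated linear factor (power 3): P/(z - 3) + Q/(z - 3)² + R/(z - 3)³


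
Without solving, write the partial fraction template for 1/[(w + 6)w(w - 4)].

Three distinct linear factors: P/(w + 6) + Q/w + R/(w - 4)


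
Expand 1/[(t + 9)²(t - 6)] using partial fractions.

Cover-up at t=6: γ = 1/(6 + 9)² = 1/225. Cover-up at t=-9: β = 1/(-9 - 6) = -1/15. Comparing t² coeff: α = -γ = -1/225
Result: (-1/225)/(t + 9) - (1/15)/(t + 9)² + (1/225)/(t - 6)


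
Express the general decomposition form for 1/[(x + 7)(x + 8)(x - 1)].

Three distinct linear factors: A/(x + 7) + B/(x + 8) + C/(x - 1)


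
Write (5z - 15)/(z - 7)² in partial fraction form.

(5z - 15) = P(z - 7) + Q. At z = 7: Q = 5·7 - 15 = 20. Coeff of z: P = 5
Result: 5/(z - 7) + 20/(z - 7)²


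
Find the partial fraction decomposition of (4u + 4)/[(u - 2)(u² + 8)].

At u=2: P = (4·2 + 4)/(2² + 8) = 1. Q = -P = -1, R = 4 - 2·P = 2
Result: 1/(u - 2) - (u - 2)/(u² + 8)


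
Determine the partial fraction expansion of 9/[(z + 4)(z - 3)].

9/(z + 4)(z - 3) = A/(z + 4) + B/(z - 3). A = 9/(-4 - 3) = -9/7, B = 9/(3 + 4) = 9/7
Result: (-9/7)/(z + 4) + (9/7)/(z - 3)


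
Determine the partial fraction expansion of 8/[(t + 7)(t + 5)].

8/(t + 7)(t + 5) = α/(t + 7) + β/(t + 5). α = 8/(-7 + 5) = -4, β = 8/(-5 + 7) = 4
Result: -4/(t + 7) + 4/(t + 5)


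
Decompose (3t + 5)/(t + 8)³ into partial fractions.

(3t + 5) = α(t + 8)² + β(t + 8) + γ. At t = -8: γ = 3·(-8) + 5 = -19. Coefficients: α = 0, β = 3
Result: 3/(t + 8)² - 19/(t + 8)³


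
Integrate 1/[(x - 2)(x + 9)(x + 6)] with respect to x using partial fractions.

Cover-up: α = 1/88, β = 1/33, γ = -1/24. Decomposition: (1/88)/(x - 2) + (1/33)/(x + 9) - (1/24)/(x + 6). Integrate each term: (1/88) ln|(x - 2)| + (1/33) ln|(x + 9)| - (1/24) ln|(x + 6)| + C


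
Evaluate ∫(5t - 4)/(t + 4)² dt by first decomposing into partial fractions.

Decompose: P = 5, Q = 5·(-4) - 4 = -24, so (5t - 4)/(t + 4)² = 5/(t + 4) - 24/(t + 4)². Integrate: ∫ P/(t + 4) dt = 5 ln|(t + 4)|; ∫ Q/(t + 4)² dt = 24/(t + 4). Sum: 5 ln|(t + 4)| + 24/(t + 4) + C


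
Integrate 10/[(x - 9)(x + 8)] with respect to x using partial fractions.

Decompose: 10/[(x - 9)(x + 8)] = (10/17)/(x - 9) - (10/17)/(x + 8). Integrate each term: (10/17) ln|(x - 9)| - (10/17) ln|(x + 8)| + C


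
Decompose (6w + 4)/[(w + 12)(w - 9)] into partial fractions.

At w=-12: α = (6·(-12) + 4)/(-12 - 9) = 68/21. At w=9: β = (6·9 + 4)/(9 + 12) = 58/21
Result: (68/21)/(w + 12) + (58/21)/(w - 9)


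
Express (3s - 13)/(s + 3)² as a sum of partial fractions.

(3s - 13) = α(s + 3) + β. At s = -3: β = 3·(-3) - 13 = -22. Coeff of s: α = 3
Result: 3/(s + 3) - 22/(s + 3)²


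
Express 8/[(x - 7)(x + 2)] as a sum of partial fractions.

8/(x - 7)(x + 2) = P/(x - 7) + Q/(x + 2). P = 8/(7 + 2) = 8/9, Q = 8/(-2 - 7) = -8/9
Result: (8/9)/(x - 7) - (8/9)/(x + 2)


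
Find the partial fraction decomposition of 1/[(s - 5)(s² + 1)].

Cover-up at s = 5: α = 1/(5² + 1) = 1/26. Then β = -α = -1/26, γ = -α·(0 + 5) = -5/26
Result: (1/26)/(s - 5) - ((1/26)s + 5/26)/(s² + 1)


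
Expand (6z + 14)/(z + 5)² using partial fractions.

(6z + 14) = P(z + 5) + Q. At z = -5: Q = 6·(-5) + 14 = -16. Coeff of z: P = 6
Result: 6/(z + 5) - 16/(z + 5)²


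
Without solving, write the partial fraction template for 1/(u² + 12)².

Repeated quadratic factor: (Au + B)/(u² + 12) + (Cu + D)/(u² + 12)²


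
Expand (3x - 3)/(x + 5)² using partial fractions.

(3x - 3) = P(x + 5) + Q. At x = -5: Q = 3·(-5) - 3 = -18. Coeff of x: P = 3
Result: 3/(x + 5) - 18/(x + 5)²


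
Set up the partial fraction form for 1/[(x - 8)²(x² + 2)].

Repeated linear + quadratic: P/(x - 8) + Q/(x - 8)² + (Rx + S)/(x² + 2)


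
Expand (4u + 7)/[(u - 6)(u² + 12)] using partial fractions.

At u=6: P = (4·6 + 7)/(6² + 12) = 31/48. Q = -P = -31/48, R = 4 - 6·P = 1/8
Result: (31/48)/(u - 6) - ((31/48)u - 1/8)/(u² + 12)


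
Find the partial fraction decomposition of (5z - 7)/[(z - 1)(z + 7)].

At z=1: α = (5·1 - 7)/(1 + 7) = -1/4. At z=-7: β = (5·(-7) - 7)/(-7 - 1) = 21/4
Result: (-1/4)/(z - 1) + (21/4)/(z + 7)


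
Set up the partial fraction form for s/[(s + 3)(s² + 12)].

Linear + irreducible quadratic: α/(s + 3) + (βs + γ)/(s² + 12)


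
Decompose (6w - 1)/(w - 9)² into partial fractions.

(6w - 1) = P(w - 9) + Q. At w = 9: Q = 6·9 - 1 = 53. Coeff of w: P = 6
Result: 6/(w - 9) + 53/(w - 9)²


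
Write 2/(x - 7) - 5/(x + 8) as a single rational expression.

Common denominator (x - 7)(x + 8). Numerator: 2(x + 8) - 5(x - 7) = (2x + 16) - (5x - 35) = -3x + 51
Result: (-3x + 51)/[(x - 7)(x + 8)]


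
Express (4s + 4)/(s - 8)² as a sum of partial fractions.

(4s + 4) = A(s - 8) + B. At s = 8: B = 4·8 + 4 = 36. Coeff of s: A = 4
Result: 4/(s - 8) + 36/(s - 8)²


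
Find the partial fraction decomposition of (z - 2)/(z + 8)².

(z - 2) = A(z + 8) + B. At z = -8: B = 1·(-8) - 2 = -10. Coeff of z: A = 1
Result: 1/(z + 8) - 10/(z + 8)²


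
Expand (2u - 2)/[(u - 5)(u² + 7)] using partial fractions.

At u=5: α = (2·5 - 2)/(5² + 7) = 1/4. β = -α = -1/4, γ = 2 - 5·α = 3/4
Result: (1/4)/(u - 5) - ((1/4)u - 3/4)/(u² + 7)


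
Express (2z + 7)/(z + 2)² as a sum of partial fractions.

(2z + 7) = P(z + 2) + Q. At z = -2: Q = 2·(-2) + 7 = 3. Coeff of z: P = 2
Result: 2/(z + 2) + 3/(z + 2)²


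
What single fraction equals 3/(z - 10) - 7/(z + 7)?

Common denominator (z - 10)(z + 7). Numerator: 3(z + 7) - 7(z - 10) = (3z + 21) - (7z - 70) = -4z + 91
Result: (-4z + 91)/[(z - 10)(z + 7)]


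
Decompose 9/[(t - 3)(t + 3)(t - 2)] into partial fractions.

Using cover-up method: P = 3/2, Q = 3/10, R = -9/5
Result: (3/2)/(t - 3) + (3/10)/(t + 3) - (9/5)/(t - 2)


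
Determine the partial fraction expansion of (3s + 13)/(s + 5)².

(3s + 13) = α(s + 5) + β. At s = -5: β = 3·(-5) + 13 = -2. Coeff of s: α = 3
Result: 3/(s + 5) - 2/(s + 5)²


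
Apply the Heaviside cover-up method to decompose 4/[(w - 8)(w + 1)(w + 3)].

Cover (w - 8), w=8: α = 4/[(8 + 1)(8 + 3)] = 4/99. Cover (w + 1), w=-1: β = 4/[(-1 - 8)(-1 + 3)] = -2/9. Cover (w + 3), w=-3: γ = 4/[(-3 - 8)(-3 + 1)] = 2/11.
Result: (4/99)/(w - 8) - (2/9)/(w + 1) + (2/11)/(w + 3)


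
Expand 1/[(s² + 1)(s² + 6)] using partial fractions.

Coefficient matching gives α = γ = 0, β = 1/(6-1) = 1/5, δ = -β = -1/5
Result: (1/5)/(s² + 1) - (1/5)/(s² + 6)


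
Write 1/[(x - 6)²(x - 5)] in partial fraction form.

Cover-up at x=5: C = 1/(5 - 6)² = 1. Cover-up at x=6: B = 1/(6 - 5) = 1. Comparing x² coeff: A = -C = -1
Result: -1/(x - 6) + 1/(x - 6)² + 1/(x - 5)


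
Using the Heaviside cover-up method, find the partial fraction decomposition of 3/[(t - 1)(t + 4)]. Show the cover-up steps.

Cover (t - 1): set t=1, get A = 3/(1 + 4) = 3/5. Cover (t + 4): set t=-4, get B = 3/(-4 - 1) = -3/5.
Result: (3/5)/(t - 1) - (3/5)/(t + 4)


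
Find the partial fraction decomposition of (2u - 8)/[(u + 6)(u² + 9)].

At u=-6: A = (2·(-6) - 8)/((-6)² + 9) = -4/9. B = -A = 4/9, C = 2 - (-6)·A = -2/3
Result: (-4/9)/(u + 6) + ((4/9)u - 2/3)/(u² + 9)


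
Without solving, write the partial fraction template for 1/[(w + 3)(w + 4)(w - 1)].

Three distinct linear factors: A/(w + 3) + B/(w + 4) + C/(w - 1)


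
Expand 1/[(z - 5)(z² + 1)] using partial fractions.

Cover-up at z = 5: A = 1/(5² + 1) = 1/26. Then B = -A = -1/26, C = -A·(0 + 5) = -5/26
Result: (1/26)/(z - 5) - ((1/26)z + 5/26)/(z² + 1)


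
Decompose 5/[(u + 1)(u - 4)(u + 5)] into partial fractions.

Using cover-up method: A = -1/4, B = 1/9, C = 5/36
Result: (-1/4)/(u + 1) + (1/9)/(u - 4) + (5/36)/(u + 5)


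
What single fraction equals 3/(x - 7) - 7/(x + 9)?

Common denominator (x - 7)(x + 9). Numerator: 3(x + 9) - 7(x - 7) = (3x + 27) - (7x - 49) = -4x + 76
Result: (-4x + 76)/[(x - 7)(x + 9)]


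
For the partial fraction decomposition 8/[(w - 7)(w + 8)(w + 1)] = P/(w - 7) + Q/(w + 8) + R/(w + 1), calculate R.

Cover-up at w = -1: R = 8/[(-1 - 7)(-1 + 8)] = 8/[(-8)(7)] = -8/56 = -1/7


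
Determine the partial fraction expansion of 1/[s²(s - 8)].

Cover-up at s=8: R = 1/(8 - 0)² = 1/64. Cover-up at s=0: Q = 1/(0 - 8) = -1/8. Comparing s² coeff: P = -R = -1/64
Result: (-1/64)/s - (1/8)/s² + (1/64)/(s - 8)


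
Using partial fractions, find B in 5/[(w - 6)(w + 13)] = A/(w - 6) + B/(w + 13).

Cover-up at w = -13: B = 5/(-13 - 6) = -5/19


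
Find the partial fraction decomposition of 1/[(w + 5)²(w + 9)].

Cover-up at w=-9: γ = 1/(-9 + 5)² = 1/16. Cover-up at w=-5: β = 1/(-5 + 9) = 1/4. Comparing w² coeff: α = -γ = -1/16
Result: (-1/16)/(w + 5) + (1/4)/(w + 5)² + (1/16)/(w + 9)


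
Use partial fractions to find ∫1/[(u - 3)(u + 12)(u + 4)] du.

Cover-up: P = 1/105, Q = 1/120, R = -1/56. Decomposition: (1/105)/(u - 3) + (1/120)/(u + 12) - (1/56)/(u + 4). Integrate each term: (1/105) ln|(u - 3)| + (1/120) ln|(u + 12)| - (1/56) ln|(u + 4)| + C


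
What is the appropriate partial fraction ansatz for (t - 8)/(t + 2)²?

Repeated linear factor: A/(t + 2) + B/(t + 2)²


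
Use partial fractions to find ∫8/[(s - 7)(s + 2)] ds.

Decompose: 8/[(s - 7)(s + 2)] = (8/9)/(s - 7) - (8/9)/(s + 2). Integrate each term: (8/9) ln|(s - 7)| - (8/9) ln|(s + 2)| + C


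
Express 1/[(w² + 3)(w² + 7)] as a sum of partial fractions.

Coefficient matching gives A = C = 0, B = 1/(7-3) = 1/4, D = -B = -1/4
Result: (1/4)/(w² + 3) - (1/4)/(w² + 7)


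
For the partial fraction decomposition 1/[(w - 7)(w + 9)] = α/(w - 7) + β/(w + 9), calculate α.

Cover-up at w = 7: α = 1/(7 + 9) = 1/16


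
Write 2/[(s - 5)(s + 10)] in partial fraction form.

2/(s - 5)(s + 10) = α/(s - 5) + β/(s + 10). α = 2/(5 + 10) = 2/15, β = 2/(-10 - 5) = -2/15
Result: (2/15)/(s - 5) - (2/15)/(s + 10)


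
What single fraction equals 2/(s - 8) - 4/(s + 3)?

Common denominator (s - 8)(s + 3). Numerator: 2(s + 3) - 4(s - 8) = (2s + 6) - (4s - 32) = -2s + 38
Result: (-2s + 38)/[(s - 8)(s + 3)]


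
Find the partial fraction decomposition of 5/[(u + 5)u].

5/(u + 5)u = A/(u + 5) + B/u. A = 5/(-5 - 0) = -1, B = 5/(0 + 5) = 1
Result: -1/(u + 5) + 1/u


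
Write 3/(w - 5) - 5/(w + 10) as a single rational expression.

Common denominator (w - 5)(w + 10). Numerator: 3(w + 10) - 5(w - 5) = (3w + 30) - (5w - 25) = -2w + 55
Result: (-2w + 55)/[(w - 5)(w + 10)]


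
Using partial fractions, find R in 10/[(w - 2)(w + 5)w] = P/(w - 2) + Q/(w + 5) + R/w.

Cover-up at w = 0: R = 10/[(0 - 2)(0 + 5)] = 10/[(-2)(5)] = -10/10 = -1


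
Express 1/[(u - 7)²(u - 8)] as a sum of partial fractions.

Cover-up at u=8: γ = 1/(8 - 7)² = 1. Cover-up at u=7: β = 1/(7 - 8) = -1. Comparing u² coeff: α = -γ = -1
Result: -1/(u - 7) - 1/(u - 7)² + 1/(u - 8)


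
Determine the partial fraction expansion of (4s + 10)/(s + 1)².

(4s + 10) = A(s + 1) + B. At s = -1: B = 4·(-1) + 10 = 6. Coeff of s: A = 4
Result: 4/(s + 1) + 6/(s + 1)²


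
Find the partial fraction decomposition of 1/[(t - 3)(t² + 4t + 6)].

Cover-up at t = 3: A = 1/(3² + 4·3 + 6) = 1/27. Then B = -A = -1/27, C = -A·(4 + 3) = -7/27
Result: (1/27)/(t - 3) - ((1/27)t + 7/27)/(t² + 4t + 6)


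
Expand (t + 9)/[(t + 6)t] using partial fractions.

At t=-6: P = (1·(-6) + 9)/(-6 - 0) = -1/2. At t=0: Q = (1·0 + 9)/(0 + 6) = 3/2
Result: (-1/2)/(t + 6) + (3/2)/t


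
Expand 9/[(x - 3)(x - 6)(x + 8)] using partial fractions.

Using cover-up method: P = -3/11, Q = 3/14, R = 9/154
Result: (-3/11)/(x - 3) + (3/14)/(x - 6) + (9/154)/(x + 8)


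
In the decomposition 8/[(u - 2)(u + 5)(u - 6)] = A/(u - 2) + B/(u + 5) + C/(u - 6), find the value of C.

Cover-up at u = 6: C = 8/[(6 - 2)(6 + 5)] = 8/[(4)(11)] = 8/44 = 2/11


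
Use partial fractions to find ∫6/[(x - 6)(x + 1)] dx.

Decompose: 6/[(x - 6)(x + 1)] = (6/7)/(x - 6) - (6/7)/(x + 1). Integrate each term: (6/7) ln|(x - 6)| - (6/7) ln|(x + 1)| + C


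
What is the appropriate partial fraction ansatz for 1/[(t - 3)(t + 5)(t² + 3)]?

Two linear + quadratic: P/(t - 3) + Q/(t + 5) + (Rt + S)/(t² + 3)


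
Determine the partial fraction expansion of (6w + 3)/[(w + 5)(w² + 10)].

At w=-5: P = (6·(-5) + 3)/((-5)² + 10) = -27/35. Q = -P = 27/35, R = 6 - (-5)·P = 15/7
Result: (-27/35)/(w + 5) + ((27/35)w + 15/7)/(w² + 10)


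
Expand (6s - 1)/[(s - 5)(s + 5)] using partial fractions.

At s=5: A = (6·5 - 1)/(5 + 5) = 29/10. At s=-5: B = (6·(-5) - 1)/(-5 - 5) = 31/10
Result: (29/10)/(s - 5) + (31/10)/(s + 5)


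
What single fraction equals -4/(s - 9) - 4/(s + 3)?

Common denominator (s - 9)(s + 3). Numerator: -4(s + 3) - 4(s - 9) = (-4s - 12) - (4s - 36) = -8s + 24
Result: (-8s + 24)/[(s - 9)(s + 3)]


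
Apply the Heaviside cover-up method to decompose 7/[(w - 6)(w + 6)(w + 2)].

Cover (w - 6), w=6: α = 7/[(6 + 6)(6 + 2)] = 7/96. Cover (w + 6), w=-6: β = 7/[(-6 - 6)(-6 + 2)] = 7/48. Cover (w + 2), w=-2: γ = 7/[(-2 - 6)(-2 + 6)] = -7/32.
Result: (7/96)/(w - 6) + (7/48)/(w + 6) - (7/32)/(w + 2)


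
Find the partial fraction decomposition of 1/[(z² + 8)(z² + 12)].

Coefficient matching gives α = γ = 0, β = 1/(12-8) = 1/4, δ = -β = -1/4
Result: (1/4)/(z² + 8) - (1/4)/(z² + 12)


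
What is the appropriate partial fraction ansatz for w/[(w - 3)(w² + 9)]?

Linear + irreducible quadratic: P/(w - 3) + (Qw + R)/(w² + 9)


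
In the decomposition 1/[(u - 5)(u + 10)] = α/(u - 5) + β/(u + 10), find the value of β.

Cover-up at u = -10: β = 1/(-10 - 5) = -1/15


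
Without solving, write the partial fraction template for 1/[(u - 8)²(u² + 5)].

Repeated linear + quadratic: P/(u - 8) + Q/(u - 8)² + (Ru + S)/(u² + 5)


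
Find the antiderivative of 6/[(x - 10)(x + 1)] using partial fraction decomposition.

Decompose: 6/[(x - 10)(x + 1)] = (6/11)/(x - 10) - (6/11)/(x + 1). Integrate each term: (6/11) ln|(x - 10)| - (6/11) ln|(x + 1)| + C


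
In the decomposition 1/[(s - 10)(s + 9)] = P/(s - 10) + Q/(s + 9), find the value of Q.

Cover-up at s = -9: Q = 1/(-9 - 10) = -1/19


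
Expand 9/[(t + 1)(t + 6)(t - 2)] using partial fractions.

Using cover-up method: P = -3/5, Q = 9/40, R = 3/8
Result: (-3/5)/(t + 1) + (9/40)/(t + 6) + (3/8)/(t - 2)


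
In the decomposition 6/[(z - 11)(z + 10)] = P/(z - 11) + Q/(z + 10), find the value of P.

Cover-up at z = 11: P = 6/(11 + 10) = 6/21 = 2/7


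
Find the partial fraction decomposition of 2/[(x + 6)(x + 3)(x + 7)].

Using cover-up method: P = -2/3, Q = 1/6, R = 1/2
Result: (-2/3)/(x + 6) + (1/6)/(x + 3) + (1/2)/(x + 7)


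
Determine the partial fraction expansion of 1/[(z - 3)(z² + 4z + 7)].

Cover-up at z = 3: P = 1/(3² + 4·3 + 7) = 1/28. Then Q = -P = -1/28, R = -P·(4 + 3) = -1/4
Result: (1/28)/(z - 3) - ((1/28)z + 1/4)/(z² + 4z + 7)


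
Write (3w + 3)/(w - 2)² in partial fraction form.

(3w + 3) = A(w - 2) + B. At w = 2: B = 3·2 + 3 = 9. Coeff of w: A = 3
Result: 3/(w - 2) + 9/(w - 2)²


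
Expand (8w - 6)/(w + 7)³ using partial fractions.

(8w - 6) = P(w + 7)² + Q(w + 7) + R. At w = -7: R = 8·(-7) - 6 = -62. Coefficients: P = 0, Q = 8
Result: 8/(w + 7)² - 62/(w + 7)³


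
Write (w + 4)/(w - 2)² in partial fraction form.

(w + 4) = P(w - 2) + Q. At w = 2: Q = 1·2 + 4 = 6. Coeff of w: P = 1
Result: 1/(w - 2) + 6/(w - 2)²


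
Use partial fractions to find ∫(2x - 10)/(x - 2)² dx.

Decompose: P = 2, Q = 2·2 - 10 = -6, so (2x - 10)/(x - 2)² = 2/(x - 2) - 6/(x - 2)². Integrate: ∫ P/(x - 2) dx = 2 ln|(x - 2)|; ∫ Q/(x - 2)² dx = 6/(x - 2). Sum: 2 ln|(x - 2)| + 6/(x - 2) + C


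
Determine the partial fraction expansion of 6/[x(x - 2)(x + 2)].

Using cover-up method: P = -3/2, Q = 3/4, R = 3/4
Result: (-3/2)/x + (3/4)/(x - 2) + (3/4)/(x + 2)


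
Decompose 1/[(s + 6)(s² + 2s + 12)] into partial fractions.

Cover-up at s = -6: A = 1/((-6)² + 2·(-6) + 12) = 1/36. Then B = -A = -1/36, C = -A·(2 - 6) = 1/9
Result: (1/36)/(s + 6) - ((1/36)s - 1/9)/(s² + 2s + 12)


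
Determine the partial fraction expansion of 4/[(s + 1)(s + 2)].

4/(s + 1)(s + 2) = P/(s + 1) + Q/(s + 2). P = 4/(-1 + 2) = 4, Q = 4/(-2 + 1) = -4
Result: 4/(s + 1) - 4/(s + 2)


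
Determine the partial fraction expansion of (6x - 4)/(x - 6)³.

(6x - 4) = P(x - 6)² + Q(x - 6) + R. At x = 6: R = 6·6 - 4 = 32. Coefficients: P = 0, Q = 6
Result: 6/(x - 6)² + 32/(x - 6)³


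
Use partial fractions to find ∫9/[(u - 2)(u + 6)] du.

Decompose: 9/[(u - 2)(u + 6)] = (9/8)/(u - 2) - (9/8)/(u + 6). Integrate each term: (9/8) ln|(u - 2)| - (9/8) ln|(u + 6)| + C


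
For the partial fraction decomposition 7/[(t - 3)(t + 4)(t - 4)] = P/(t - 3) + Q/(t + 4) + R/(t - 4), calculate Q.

Cover-up at t = -4: Q = 7/[(-4 - 3)(-4 - 4)] = 7/[(-7)(-8)] = 7/56 = 1/8


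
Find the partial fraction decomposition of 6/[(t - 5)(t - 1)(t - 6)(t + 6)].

Using Heaviside cover-up: (-3/22)/(t - 5) + (3/70)/(t - 1) + (1/10)/(t - 6) - (1/154)/(t + 6)


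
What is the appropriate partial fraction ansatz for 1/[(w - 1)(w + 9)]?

Distinct linear factors: A/(w - 1) + B/(w + 9)


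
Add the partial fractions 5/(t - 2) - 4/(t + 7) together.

Common denominator (t - 2)(t + 7). Numerator: 5(t + 7) - 4(t - 2) = (5t + 35) - (4t - 8) = t + 43
Result: (t + 43)/[(t - 2)(t + 7)]


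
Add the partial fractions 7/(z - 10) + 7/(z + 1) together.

Common denominator (z - 10)(z + 1). Numerator: 7(z + 1) + 7(z - 10) = (7z + 7) + (7z - 70) = 14z - 63
Result: (14z - 63)/[(z - 10)(z + 1)]


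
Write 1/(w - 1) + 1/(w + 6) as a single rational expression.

Common denominator (w - 1)(w + 6). Numerator: 1(w + 6) + 1(w - 1) = (w + 6) + (w - 1) = 2w + 5
Result: (2w + 5)/[(w - 1)(w + 6)]


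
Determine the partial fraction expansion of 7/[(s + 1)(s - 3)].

7/(s + 1)(s - 3) = α/(s + 1) + β/(s - 3). α = 7/(-1 - 3) = -7/4, β = 7/(3 + 1) = 7/4
Result: (-7/4)/(s + 1) + (7/4)/(s - 3)


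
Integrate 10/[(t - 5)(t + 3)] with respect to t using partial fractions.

Decompose: 10/[(t - 5)(t + 3)] = (5/4)/(t - 5) - (5/4)/(t + 3). Integrate each term: (5/4) ln|(t - 5)| - (5/4) ln|(t + 3)| + C


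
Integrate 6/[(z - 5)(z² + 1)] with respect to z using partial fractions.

Cover-up at z=5: α = 6/(5²+1) = 3/13. Coeff matching: β = -3/13, γ = -15/13. Decomposition: (3/13)/(z - 5) - ((3/13)z + 15/13)/(z² + 1). Integrate: linear → ln, quadratic → (1/2)ln + arctan: (3/13) ln|(z - 5)| - (3/26) ln(z² + 1) - (15/13) arctan(z) + C


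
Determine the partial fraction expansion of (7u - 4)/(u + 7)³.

(7u - 4) = P(u + 7)² + Q(u + 7) + R. At u = -7: R = 7·(-7) - 4 = -53. Coefficients: P = 0, Q = 7
Result: 7/(u + 7)² - 53/(u + 7)³


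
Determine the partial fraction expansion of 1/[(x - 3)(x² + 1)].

Cover-up at x = 3: α = 1/(3² + 1) = 1/10. Then β = -α = -1/10, γ = -α·(0 + 3) = -3/10
Result: (1/10)/(x - 3) - ((1/10)x + 3/10)/(x² + 1)


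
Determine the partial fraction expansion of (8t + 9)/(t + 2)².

(8t + 9) = A(t + 2) + B. At t = -2: B = 8·(-2) + 9 = -7. Coeff of t: A = 8
Result: 8/(t + 2) - 7/(t + 2)²


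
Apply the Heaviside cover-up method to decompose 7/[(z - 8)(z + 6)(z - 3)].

Cover (z - 8), z=8: α = 7/[(8 + 6)(8 - 3)] = 1/10. Cover (z + 6), z=-6: β = 7/[(-6 - 8)(-6 - 3)] = 1/18. Cover (z - 3), z=3: γ = 7/[(3 - 8)(3 + 6)] = -7/45.
Result: (1/10)/(z - 8) + (1/18)/(z + 6) - (7/45)/(z - 3)


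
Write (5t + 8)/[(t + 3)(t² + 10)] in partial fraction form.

At t=-3: P = (5·(-3) + 8)/((-3)² + 10) = -7/19. Q = -P = 7/19, R = 5 - (-3)·P = 74/19
Result: (-7/19)/(t + 3) + ((7/19)t + 74/19)/(t² + 10)


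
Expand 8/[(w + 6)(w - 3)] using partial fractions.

8/(w + 6)(w - 3) = α/(w + 6) + β/(w - 3). α = 8/(-6 - 3) = -8/9, β = 8/(3 + 6) = 8/9
Result: (-8/9)/(w + 6) + (8/9)/(w - 3)


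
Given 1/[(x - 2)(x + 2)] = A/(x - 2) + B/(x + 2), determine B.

Cover-up at x = -2: B = 1/(-2 - 2) = -1/4


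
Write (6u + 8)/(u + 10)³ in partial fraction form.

(6u + 8) = P(u + 10)² + Q(u + 10) + R. At u = -10: R = 6·(-10) + 8 = -52. Coefficients: P = 0, Q = 6
Result: 6/(u + 10)² - 52/(u + 10)³


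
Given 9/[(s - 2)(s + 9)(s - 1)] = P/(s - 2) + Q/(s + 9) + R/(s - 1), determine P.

Cover-up at s = 2: P = 9/[(2 + 9)(2 - 1)] = 9/[(11)(1)] = 9/11


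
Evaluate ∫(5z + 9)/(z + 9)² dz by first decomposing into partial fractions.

Decompose: P = 5, Q = 5·(-9) + 9 = -36, so (5z + 9)/(z + 9)² = 5/(z + 9) - 36/(z + 9)². Integrate: ∫ P/(z + 9) dz = 5 ln|(z + 9)|; ∫ Q/(z + 9)² dz = 36/(z + 9). Sum: 5 ln|(z + 9)| + 36/(z + 9) + C


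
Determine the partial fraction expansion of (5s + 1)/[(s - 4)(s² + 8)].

At s=4: α = (5·4 + 1)/(4² + 8) = 7/8. β = -α = -7/8, γ = 5 - 4·α = 3/2
Result: (7/8)/(s - 4) - ((7/8)s - 3/2)/(s² + 8)


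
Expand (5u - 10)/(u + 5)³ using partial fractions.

(5u - 10) = A(u + 5)² + B(u + 5) + C. At u = -5: C = 5·(-5) - 10 = -35. Coefficients: A = 0, B = 5
Result: 5/(u + 5)² - 35/(u + 5)³


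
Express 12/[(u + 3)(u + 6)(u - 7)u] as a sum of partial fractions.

Using Heaviside cover-up: (2/15)/(u + 3) - (2/39)/(u + 6) + (6/455)/(u - 7) - (2/21)/u


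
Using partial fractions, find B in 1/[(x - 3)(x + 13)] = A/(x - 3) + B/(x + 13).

Cover-up at x = -13: B = 1/(-13 - 3) = -1/16


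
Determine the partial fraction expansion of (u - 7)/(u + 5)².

(u - 7) = α(u + 5) + β. At u = -5: β = 1·(-5) - 7 = -12. Coeff of u: α = 1
Result: 1/(u + 5) - 12/(u + 5)²


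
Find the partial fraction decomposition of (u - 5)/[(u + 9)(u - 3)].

At u=-9: α = (1·(-9) - 5)/(-9 - 3) = 7/6. At u=3: β = (1·3 - 5)/(3 + 9) = -1/6
Result: (7/6)/(u + 9) - (1/6)/(u - 3)


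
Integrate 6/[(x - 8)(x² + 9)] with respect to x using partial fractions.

Cover-up at x=8: A = 6/(8²+9) = 6/73. Coeff matching: B = -6/73, C = -48/73. Decomposition: (6/73)/(x - 8) - ((6/73)x + 48/73)/(x² + 9). Integrate: linear → ln, quadratic → (1/2)ln + arctan: (6/73) ln|(x - 8)| - (3/73) ln(x² + 9) - (16/73) arctan(x/3) + C


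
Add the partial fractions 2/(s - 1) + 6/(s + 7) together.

Common denominator (s - 1)(s + 7). Numerator: 2(s + 7) + 6(s - 1) = (2s + 14) + (6s - 6) = 8s + 8
Result: (8s + 8)/[(s - 1)(s + 7)]


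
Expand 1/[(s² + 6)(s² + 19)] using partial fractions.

Coefficient matching gives P = R = 0, Q = 1/(19-6) = 1/13, S = -Q = -1/13
Result: (1/13)/(s² + 6) - (1/13)/(s² + 19)


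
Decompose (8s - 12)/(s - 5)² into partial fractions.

(8s - 12) = P(s - 5) + Q. At s = 5: Q = 8·5 - 12 = 28. Coeff of s: P = 8
Result: 8/(s - 5) + 28/(s - 5)²


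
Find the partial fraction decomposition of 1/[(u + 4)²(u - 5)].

Cover-up at u=5: C = 1/(5 + 4)² = 1/81. Cover-up at u=-4: B = 1/(-4 - 5) = -1/9. Comparing u² coeff: A = -C = -1/81
Result: (-1/81)/(u + 4) - (1/9)/(u + 4)² + (1/81)/(u - 5)


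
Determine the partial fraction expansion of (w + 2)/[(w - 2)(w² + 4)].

At w=2: α = (1·2 + 2)/(2² + 4) = 1/2. β = -α = -1/2, γ = 1 - 2·α = 0
Result: (1/2)/(w - 2) - ((1/2)w)/(w² + 4)


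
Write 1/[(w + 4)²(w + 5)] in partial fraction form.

Cover-up at w=-5: C = 1/(-5 + 4)² = 1. Cover-up at w=-4: B = 1/(-4 + 5) = 1. Comparing w² coeff: A = -C = -1
Result: -1/(w + 4) + 1/(w + 4)² + 1/(w + 5)


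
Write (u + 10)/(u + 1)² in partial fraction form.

(u + 10) = P(u + 1) + Q. At u = -1: Q = 1·(-1) + 10 = 9. Coeff of u: P = 1
Result: 1/(u + 1) + 9/(u + 1)²


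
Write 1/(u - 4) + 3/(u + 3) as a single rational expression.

Common denominator (u - 4)(u + 3). Numerator: 1(u + 3) + 3(u - 4) = (u + 3) + (3u - 12) = 4u - 9
Result: (4u - 9)/[(u - 4)(u + 3)]


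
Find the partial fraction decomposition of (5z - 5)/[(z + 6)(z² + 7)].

At z=-6: A = (5·(-6) - 5)/((-6)² + 7) = -35/43. B = -A = 35/43, C = 5 - (-6)·A = 5/43
Result: (-35/43)/(z + 6) + ((35/43)z + 5/43)/(z² + 7)


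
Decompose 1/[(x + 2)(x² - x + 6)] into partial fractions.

Cover-up at x = -2: A = 1/((-2)² - 1·(-2) + 6) = 1/12. Then B = -A = -1/12, C = -A·(-1 - 2) = 1/4
Result: (1/12)/(x + 2) - ((1/12)x - 1/4)/(x² - x + 6)


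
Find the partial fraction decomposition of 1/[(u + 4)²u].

Cover-up at u=0: C = 1/(0 + 4)² = 1/16. Cover-up at u=-4: B = 1/(-4 - 0) = -1/4. Comparing u² coeff: A = -C = -1/16
Result: (-1/16)/(u + 4) - (1/4)/(u + 4)² + (1/16)/u


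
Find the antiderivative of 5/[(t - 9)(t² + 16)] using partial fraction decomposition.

Cover-up at t=9: P = 5/(9²+16) = 5/97. Coeff matching: Q = -5/97, R = -45/97. Decomposition: (5/97)/(t - 9) - ((5/97)t + 45/97)/(t² + 16). Integrate: linear → ln, quadratic → (1/2)ln + arctan: (5/97) ln|(t - 9)| - (5/194) ln(t² + 16) - (45/388) arctan(t/4) + C


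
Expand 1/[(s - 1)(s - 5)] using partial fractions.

1/(s - 1)(s - 5) = A/(s - 1) + B/(s - 5). A = 1/(1 - 5) = -1/4, B = 1/(5 - 1) = 1/4
Result: (-1/4)/(s - 1) + (1/4)/(s - 5)


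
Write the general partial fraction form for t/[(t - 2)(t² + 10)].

Linear + irreducible quadratic: α/(t - 2) + (βt + γ)/(t² + 10)


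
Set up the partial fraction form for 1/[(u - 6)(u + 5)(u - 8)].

Three distinct linear factors: α/(u - 6) + β/(u + 5) + γ/(u - 8)


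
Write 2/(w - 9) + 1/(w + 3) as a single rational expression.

Common denominator (w - 9)(w + 3). Numerator: 2(w + 3) + 1(w - 9) = (2w + 6) + (w - 9) = 3w - 3
Result: (3w - 3)/[(w - 9)(w + 3)]


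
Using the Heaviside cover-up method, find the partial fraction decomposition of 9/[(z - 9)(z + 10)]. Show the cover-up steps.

Cover (z - 9): set z=9, get α = 9/(9 + 10) = 9/19. Cover (z + 10): set z=-10, get β = 9/(-10 - 9) = -9/19.
Result: (9/19)/(z - 9) - (9/19)/(z + 10)


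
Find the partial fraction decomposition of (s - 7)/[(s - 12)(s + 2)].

At s=12: α = (1·12 - 7)/(12 + 2) = 5/14. At s=-2: β = (1·(-2) - 7)/(-2 - 12) = 9/14
Result: (5/14)/(s - 12) + (9/14)/(s + 2)


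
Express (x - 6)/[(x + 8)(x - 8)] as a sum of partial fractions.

At x=-8: α = (1·(-8) - 6)/(-8 - 8) = 7/8. At x=8: β = (1·8 - 6)/(8 + 8) = 1/8
Result: (7/8)/(x + 8) + (1/8)/(x - 8)


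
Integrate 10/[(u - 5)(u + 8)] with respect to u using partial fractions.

Decompose: 10/[(u - 5)(u + 8)] = (10/13)/(u - 5) - (10/13)/(u + 8). Integrate each term: (10/13) ln|(u - 5)| - (10/13) ln|(u + 8)| + C


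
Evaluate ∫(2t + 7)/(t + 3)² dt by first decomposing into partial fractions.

Decompose: α = 2, β = 2·(-3) + 7 = 1, so (2t + 7)/(t + 3)² = 2/(t + 3) + 1/(t + 3)². Integrate: ∫ α/(t + 3) dt = 2 ln|(t + 3)|; ∫ β/(t + 3)² dt = -1/(t + 3). Sum: 2 ln|(t + 3)| - 1/(t + 3) + C


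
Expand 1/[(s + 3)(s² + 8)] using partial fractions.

Cover-up at s = -3: α = 1/((-3)² + 8) = 1/17. Then β = -α = -1/17, γ = -α·(0 - 3) = 3/17
Result: (1/17)/(s + 3) - ((1/17)s - 3/17)/(s² + 8)


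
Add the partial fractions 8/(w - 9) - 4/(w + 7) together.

Common denominator (w - 9)(w + 7). Numerator: 8(w + 7) - 4(w - 9) = (8w + 56) - (4w - 36) = 4w + 92
Result: (4w + 92)/[(w - 9)(w + 7)]


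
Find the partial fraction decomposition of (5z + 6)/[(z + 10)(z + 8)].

At z=-10: α = (5·(-10) + 6)/(-10 + 8) = 22. At z=-8: β = (5·(-8) + 6)/(-8 + 10) = -17
Result: 22/(z + 10) - 17/(z + 8)


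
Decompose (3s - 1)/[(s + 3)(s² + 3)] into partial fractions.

At s=-3: P = (3·(-3) - 1)/((-3)² + 3) = -5/6. Q = -P = 5/6, R = 3 - (-3)·P = 1/2
Result: (-5/6)/(s + 3) + ((5/6)s + 1/2)/(s² + 3)


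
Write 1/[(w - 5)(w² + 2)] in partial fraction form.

Cover-up at w = 5: P = 1/(5² + 2) = 1/27. Then Q = -P = -1/27, R = -P·(0 + 5) = -5/27
Result: (1/27)/(w - 5) - ((1/27)w + 5/27)/(w² + 2)


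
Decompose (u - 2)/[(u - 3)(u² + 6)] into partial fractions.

At u=3: α = (1·3 - 2)/(3² + 6) = 1/15. β = -α = -1/15, γ = 1 - 3·α = 4/5
Result: (1/15)/(u - 3) - ((1/15)u - 4/5)/(u² + 6)


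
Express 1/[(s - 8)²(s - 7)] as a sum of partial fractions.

Cover-up at s=7: R = 1/(7 - 8)² = 1. Cover-up at s=8: Q = 1/(8 - 7) = 1. Comparing s² coeff: P = -R = -1
Result: -1/(s - 8) + 1/(s - 8)² + 1/(s - 7)


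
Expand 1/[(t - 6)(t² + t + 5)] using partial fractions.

Cover-up at t = 6: A = 1/(6² + 1·6 + 5) = 1/47. Then B = -A = -1/47, C = -A·(1 + 6) = -7/47
Result: (1/47)/(t - 6) - ((1/47)t + 7/47)/(t² + t + 5)


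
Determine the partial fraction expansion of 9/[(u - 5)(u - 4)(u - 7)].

Using cover-up method: α = -9/2, β = 3, γ = 3/2
Result: (-9/2)/(u - 5) + 3/(u - 4) + (3/2)/(u - 7)


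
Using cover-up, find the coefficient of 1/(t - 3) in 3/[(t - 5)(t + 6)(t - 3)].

Cover (t - 3), set t=3: 3/[(3 - 5)(3 + 6)] = -1/6


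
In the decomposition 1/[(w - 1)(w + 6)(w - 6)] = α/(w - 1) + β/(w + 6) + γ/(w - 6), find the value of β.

Cover-up at w = -6: β = 1/[(-6 - 1)(-6 - 6)] = 1/[(-7)(-12)] = 1/84


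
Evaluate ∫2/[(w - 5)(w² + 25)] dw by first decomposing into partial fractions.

Cover-up at w=5: P = 2/(5²+25) = 1/25. Coeff matching: Q = -1/25, R = -1/5. Decomposition: (1/25)/(w - 5) - ((1/25)w + 1/5)/(w² + 25). Integrate: linear → ln, quadratic → (1/2)ln + arctan: (1/25) ln|(w - 5)| - (1/50) ln(w² + 25) - (1/25) arctan(w/5) + C


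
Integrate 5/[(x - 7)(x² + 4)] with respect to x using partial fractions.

Cover-up at x=7: P = 5/(7²+4) = 5/53. Coeff matching: Q = -5/53, R = -35/53. Decomposition: (5/53)/(x - 7) - ((5/53)x + 35/53)/(x² + 4). Integrate: linear → ln, quadratic → (1/2)ln + arctan: (5/53) ln|(x - 7)| - (5/106) ln(x² + 4) - (35/106) arctan(x/2) + C


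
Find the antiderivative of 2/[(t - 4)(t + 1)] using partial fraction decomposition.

Decompose: 2/[(t - 4)(t + 1)] = (2/5)/(t - 4) - (2/5)/(t + 1). Integrate each term: (2/5) ln|(t - 4)| - (2/5) ln|(t + 1)| + C


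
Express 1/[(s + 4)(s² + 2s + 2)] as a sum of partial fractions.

Cover-up at s = -4: α = 1/((-4)² + 2·(-4) + 2) = 1/10. Then β = -α = -1/10, γ = -α·(2 - 4) = 1/5
Result: (1/10)/(s + 4) - ((1/10)s - 1/5)/(s² + 2s + 2)


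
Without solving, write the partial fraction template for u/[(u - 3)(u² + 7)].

Linear + irreducible quadratic: P/(u - 3) + (Qu + R)/(u² + 7)


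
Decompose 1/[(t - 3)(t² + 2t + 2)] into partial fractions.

Cover-up at t = 3: P = 1/(3² + 2·3 + 2) = 1/17. Then Q = -P = -1/17, R = -P·(2 + 3) = -5/17
Result: (1/17)/(t - 3) - ((1/17)t + 5/17)/(t² + 2t + 2)


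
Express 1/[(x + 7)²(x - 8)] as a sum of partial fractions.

Cover-up at x=8: C = 1/(8 + 7)² = 1/225. Cover-up at x=-7: B = 1/(-7 - 8) = -1/15. Comparing x² coeff: A = -C = -1/225
Result: (-1/225)/(x + 7) - (1/15)/(x + 7)² + (1/225)/(x - 8)


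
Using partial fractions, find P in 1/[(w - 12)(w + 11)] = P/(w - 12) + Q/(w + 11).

Cover-up at w = 12: P = 1/(12 + 11) = 1/23


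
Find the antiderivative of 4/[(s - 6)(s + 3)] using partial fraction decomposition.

Decompose: 4/[(s - 6)(s + 3)] = (4/9)/(s - 6) - (4/9)/(s + 3). Integrate each term: (4/9) ln|(s - 6)| - (4/9) ln|(s + 3)| + C


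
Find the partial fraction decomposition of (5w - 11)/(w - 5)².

(5w - 11) = A(w - 5) + B. At w = 5: B = 5·5 - 11 = 14. Coeff of w: A = 5
Result: 5/(w - 5) + 14/(w - 5)²


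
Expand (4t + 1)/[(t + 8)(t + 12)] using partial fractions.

At t=-8: P = (4·(-8) + 1)/(-8 + 12) = -31/4. At t=-12: Q = (4·(-12) + 1)/(-12 + 8) = 47/4
Result: (-31/4)/(t + 8) + (47/4)/(t + 12)


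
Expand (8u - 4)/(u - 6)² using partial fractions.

(8u - 4) = α(u - 6) + β. At u = 6: β = 8·6 - 4 = 44. Coeff of u: α = 8
Result: 8/(u - 6) + 44/(u - 6)²


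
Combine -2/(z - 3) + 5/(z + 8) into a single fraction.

Common denominator (z - 3)(z + 8). Numerator: -2(z + 8) + 5(z - 3) = (-2z - 16) + (5z - 15) = 3z - 31
Result: (3z - 31)/[(z - 3)(z + 8)]


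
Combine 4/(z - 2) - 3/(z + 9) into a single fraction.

Common denominator (z - 2)(z + 9). Numerator: 4(z + 9) - 3(z - 2) = (4z + 36) - (3z - 6) = z + 42
Result: (z + 42)/[(z - 2)(z + 9)]


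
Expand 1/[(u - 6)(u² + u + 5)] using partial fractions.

Cover-up at u = 6: A = 1/(6² + 1·6 + 5) = 1/47. Then B = -A = -1/47, C = -A·(1 + 6) = -7/47
Result: (1/47)/(u - 6) - ((1/47)u + 7/47)/(u² + u + 5)


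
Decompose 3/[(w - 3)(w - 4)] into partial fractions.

3/(w - 3)(w - 4) = A/(w - 3) + B/(w - 4). A = 3/(3 - 4) = -3, B = 3/(4 - 3) = 3
Result: -3/(w - 3) + 3/(w - 4)


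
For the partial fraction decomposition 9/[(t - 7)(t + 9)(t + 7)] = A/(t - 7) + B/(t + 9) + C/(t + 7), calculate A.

Cover-up at t = 7: A = 9/[(7 + 9)(7 + 7)] = 9/[(16)(14)] = 9/224


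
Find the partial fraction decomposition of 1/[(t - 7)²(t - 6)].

Cover-up at t=6: γ = 1/(6 - 7)² = 1. Cover-up at t=7: β = 1/(7 - 6) = 1. Comparing t² coeff: α = -γ = -1
Result: -1/(t - 7) + 1/(t - 7)² + 1/(t - 6)


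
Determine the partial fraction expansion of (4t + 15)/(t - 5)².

(4t + 15) = A(t - 5) + B. At t = 5: B = 4·5 + 15 = 35. Coeff of t: A = 4
Result: 4/(t - 5) + 35/(t - 5)²


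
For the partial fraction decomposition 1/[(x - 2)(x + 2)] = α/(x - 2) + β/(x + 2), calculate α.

Cover-up at x = 2: α = 1/(2 + 2) = 1/4


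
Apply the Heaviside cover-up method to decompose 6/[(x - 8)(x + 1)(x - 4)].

Cover (x - 8), x=8: α = 6/[(8 + 1)(8 - 4)] = 1/6. Cover (x + 1), x=-1: β = 6/[(-1 - 8)(-1 - 4)] = 2/15. Cover (x - 4), x=4: γ = 6/[(4 - 8)(4 + 1)] = -3/10.
Result: (1/6)/(x - 8) + (2/15)/(x + 1) - (3/10)/(x - 4)


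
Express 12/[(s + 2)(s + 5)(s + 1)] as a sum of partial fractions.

Using cover-up method: P = -4, Q = 1, R = 3
Result: -4/(s + 2) + 1/(s + 5) + 3/(s + 1)


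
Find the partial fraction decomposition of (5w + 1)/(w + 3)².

(5w + 1) = P(w + 3) + Q. At w = -3: Q = 5·(-3) + 1 = -14. Coeff of w: P = 5
Result: 5/(w + 3) - 14/(w + 3)²


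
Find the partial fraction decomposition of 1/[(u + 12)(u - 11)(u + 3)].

Using cover-up method: P = 1/207, Q = 1/322, R = -1/126
Result: (1/207)/(u + 12) + (1/322)/(u - 11) - (1/126)/(u + 3)


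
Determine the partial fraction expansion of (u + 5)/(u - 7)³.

(u + 5) = A(u - 7)² + B(u - 7) + C. At u = 7: C = 1·7 + 5 = 12. Coefficients: A = 0, B = 1
Result: 1/(u - 7)² + 12/(u - 7)³


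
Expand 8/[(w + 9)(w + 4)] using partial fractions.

8/(w + 9)(w + 4) = P/(w + 9) + Q/(w + 4). P = 8/(-9 + 4) = -8/5, Q = 8/(-4 + 9) = 8/5
Result: (-8/5)/(w + 9) + (8/5)/(w + 4)


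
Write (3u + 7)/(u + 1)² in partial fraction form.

(3u + 7) = α(u + 1) + β. At u = -1: β = 3·(-1) + 7 = 4. Coeff of u: α = 3
Result: 3/(u + 1) + 4/(u + 1)²


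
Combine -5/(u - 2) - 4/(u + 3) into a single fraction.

Common denominator (u - 2)(u + 3). Numerator: -5(u + 3) - 4(u - 2) = (-5u - 15) - (4u - 8) = -9u - 7
Result: (-9u - 7)/[(u - 2)(u + 3)]


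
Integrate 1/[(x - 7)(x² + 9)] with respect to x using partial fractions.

Cover-up at x=7: α = 1/(7²+9) = 1/58. Coeff matching: β = -1/58, γ = -7/58. Decomposition: (1/58)/(x - 7) - ((1/58)x + 7/58)/(x² + 9). Integrate: linear → ln, quadratic → (1/2)ln + arctan: (1/58) ln|(x - 7)| - (1/116) ln(x² + 9) - (7/174) arctan(x/3) + C


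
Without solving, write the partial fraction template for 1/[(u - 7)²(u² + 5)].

Repeated linear + quadratic: P/(u - 7) + Q/(u - 7)² + (Ru + S)/(u² + 5)


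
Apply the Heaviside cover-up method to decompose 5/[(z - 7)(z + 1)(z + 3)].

Cover (z - 7), z=7: P = 5/[(7 + 1)(7 + 3)] = 1/16. Cover (z + 1), z=-1: Q = 5/[(-1 - 7)(-1 + 3)] = -5/16. Cover (z + 3), z=-3: R = 5/[(-3 - 7)(-3 + 1)] = 1/4.
Result: (1/16)/(z - 7) - (5/16)/(z + 1) + (1/4)/(z + 3)


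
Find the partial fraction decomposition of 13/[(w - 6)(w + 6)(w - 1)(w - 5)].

Using Heaviside cover-up: (13/60)/(w - 6) - (13/924)/(w + 6) + (13/140)/(w - 1) - (13/44)/(w - 5)


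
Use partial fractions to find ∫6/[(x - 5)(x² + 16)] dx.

Cover-up at x=5: P = 6/(5²+16) = 6/41. Coeff matching: Q = -6/41, R = -30/41. Decomposition: (6/41)/(x - 5) - ((6/41)x + 30/41)/(x² + 16). Integrate: linear → ln, quadratic → (1/2)ln + arctan: (6/41) ln|(x - 5)| - (3/41) ln(x² + 16) - (15/82) arctan(x/4) + C


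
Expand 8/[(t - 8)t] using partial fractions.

8/(t - 8)t = α/(t - 8) + β/t. α = 8/(8 - 0) = 1, β = 8/(0 - 8) = -1
Result: 1/(t - 8) - 1/t


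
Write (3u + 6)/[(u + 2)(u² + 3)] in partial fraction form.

At u=-2: A = (3·(-2) + 6)/((-2)² + 3) = 0. B = -A = 0, C = 3 - (-2)·A = 3
Result: (3)/(u² + 3)


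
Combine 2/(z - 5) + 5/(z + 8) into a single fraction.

Common denominator (z - 5)(z + 8). Numerator: 2(z + 8) + 5(z - 5) = (2z + 16) + (5z - 25) = 7z - 9
Result: (7z - 9)/[(z - 5)(z + 8)]


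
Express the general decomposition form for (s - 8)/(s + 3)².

Repeated linear factor: A/(s + 3) + B/(s + 3)²


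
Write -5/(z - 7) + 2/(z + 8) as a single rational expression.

Common denominator (z - 7)(z + 8). Numerator: -5(z + 8) + 2(z - 7) = (-5z - 40) + (2z - 14) = -3z - 54
Result: (-3z - 54)/[(z - 7)(z + 8)]


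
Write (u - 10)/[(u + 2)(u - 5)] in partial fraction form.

At u=-2: α = (1·(-2) - 10)/(-2 - 5) = 12/7. At u=5: β = (1·5 - 10)/(5 + 2) = -5/7
Result: (12/7)/(u + 2) - (5/7)/(u - 5)


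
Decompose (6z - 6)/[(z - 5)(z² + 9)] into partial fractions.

At z=5: α = (6·5 - 6)/(5² + 9) = 12/17. β = -α = -12/17, γ = 6 - 5·α = 42/17
Result: (12/17)/(z - 5) - ((12/17)z - 42/17)/(z² + 9)


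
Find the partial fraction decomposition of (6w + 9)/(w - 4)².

(6w + 9) = α(w - 4) + β. At w = 4: β = 6·4 + 9 = 33. Coeff of w: α = 6
Result: 6/(w - 4) + 33/(w - 4)²


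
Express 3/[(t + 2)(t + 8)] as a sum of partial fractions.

3/(t + 2)(t + 8) = A/(t + 2) + B/(t + 8). A = 3/(-2 + 8) = 1/2, B = 3/(-8 + 2) = -1/2
Result: (1/2)/(t + 2) - (1/2)/(t + 8)


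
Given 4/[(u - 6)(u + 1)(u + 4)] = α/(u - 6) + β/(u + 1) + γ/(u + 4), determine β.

Cover-up at u = -1: β = 4/[(-1 - 6)(-1 + 4)] = 4/[(-7)(3)] = -4/21


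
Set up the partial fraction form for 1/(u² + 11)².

Repeated quadratic factor: (Pu + Q)/(u² + 11) + (Ru + S)/(u² + 11)²


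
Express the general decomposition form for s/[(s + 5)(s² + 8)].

Linear + irreducible quadratic: A/(s + 5) + (Bs + C)/(s² + 8)


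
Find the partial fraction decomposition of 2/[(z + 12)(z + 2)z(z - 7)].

Using Heaviside cover-up: (-1/1140)/(z + 12) + (1/90)/(z + 2) - (1/84)/z + (2/1197)/(z - 7)


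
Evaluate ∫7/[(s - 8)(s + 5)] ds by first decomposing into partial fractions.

Decompose: 7/[(s - 8)(s + 5)] = (7/13)/(s - 8) - (7/13)/(s + 5). Integrate each term: (7/13) ln|(s - 8)| - (7/13) ln|(s + 5)| + C


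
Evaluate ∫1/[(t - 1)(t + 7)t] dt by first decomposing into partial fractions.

Cover-up: P = 1/8, Q = 1/56, R = -1/7. Decomposition: (1/8)/(t - 1) + (1/56)/(t + 7) - (1/7)/t. Integrate each term: (1/8) ln|(t - 1)| + (1/56) ln|(t + 7)| - (1/7) ln|t| + C
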